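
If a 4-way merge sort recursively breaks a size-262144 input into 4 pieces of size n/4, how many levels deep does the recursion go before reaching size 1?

For divide and conquer with division factor 4:

Problem sizes at each level:
Level 0: 262144
Level 1: 65536
Level 2: 16384
Level 3: 4096
Level 4: 1024
Level 5: 256
Level 6: 64
Level 7: 16
Level 8: 4
Level 9: 1

The root is level 0 and the size-1 base case is level 9 (the tree spans levels 0 through 9, i.e. 10 levels counting the root), so the depth is the number of divisions: log_4(262144) = 9

The recursion tree depth is log_4(262144) = 9. At each level, the problem size is divided by 4, so it takes 9 divisions to reduce to a base case of size 1. The algorithm makes 4 recursive calls at each level.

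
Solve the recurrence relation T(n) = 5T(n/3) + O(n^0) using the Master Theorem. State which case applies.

Master Theorem for T(n) = 5T(n/3) + O(n^0):

a = 5, b = 3, c = 0
log_b(a) = log_3(5) = 1.4650

Case 1: c = 0 < log_3(5) = 1.4650
T(n) = O(n^(log_3 5))

For T(n) = 5T(n/3) + O(n^0): log_3(5) = 1.4650. This is Case 1 of the Master Theorem (c < log_b(a), work dominated by leaves), giving O(n^(log_3 5)).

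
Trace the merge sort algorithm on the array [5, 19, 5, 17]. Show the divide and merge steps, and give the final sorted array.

Merge sort trace:

Split: [5, 19, 5, 17] -> [5, 19] and [5, 17]
  Split: [5, 19] -> [5] and [19]
  Merge: [5] + [19] -> [5, 19]
  Split: [5, 17] -> [5] and [17]
  Merge: [5] + [17] -> [5, 17]
Merge: [5, 19] + [5, 17] -> [5, 5, 17, 19]

Final sorted array: [5, 5, 17, 19]

The merge sort proceeds by recursively splitting the array and merging sorted halves.
After all merges, the sorted array is [5, 5, 17, 19].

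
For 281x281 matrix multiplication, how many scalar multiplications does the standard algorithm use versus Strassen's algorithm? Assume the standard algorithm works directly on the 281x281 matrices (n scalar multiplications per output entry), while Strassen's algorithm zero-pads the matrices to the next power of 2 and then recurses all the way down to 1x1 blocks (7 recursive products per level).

Matrix multiplication for 281x281 matrices:

Strassen's algorithm requires power-of-2 dimensions. Pad 281x281 to 512x512 (next power of 2).

Standard algorithm: 281^3 = 22188041 multiplications
Strassen's algorithm: 7^(log2(512)) = 7^9 = 40353607 multiplications
Difference: 22188041 - 40353607 = -18165566 (Strassen uses MORE here due to padding overhead — for small or just-over-power-of-2 n, padding can outweigh the per-level savings)

Standard: 22188041 multiplications (281^3). Strassen: 40353607 multiplications (7^9, after padding to 512x512). Strassen reduces 8 recursive multiplications to 7 at each level.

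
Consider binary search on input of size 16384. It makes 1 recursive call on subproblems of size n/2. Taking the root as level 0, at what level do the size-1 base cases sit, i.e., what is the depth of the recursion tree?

For divide and conquer with division factor 2:

Problem sizes at each level:
Level 0: 16384
Level 1: 8192
Level 2: 4096
Level 3: 2048
Level 4: 1024
Level 5: 512
Level 6: 256
Level 7: 128
Level 8: 64
Level 9: 32
Level 10: 16
Level 11: 8
Level 12: 4
Level 13: 2
Level 14: 1

The root is level 0 and the size-1 base case is level 14 (the tree spans levels 0 through 14, i.e. 15 levels counting the root), so the depth is the number of divisions: log_2(16384) = 14

The recursion tree depth is log_2(16384) = 14. At each level, the problem size is divided by 2, so it takes 14 divisions to reduce to a base case of size 1. The algorithm makes 1 recursive call at each level.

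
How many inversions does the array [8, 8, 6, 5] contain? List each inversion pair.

Finding inversions in [8, 8, 6, 5]:

(0, 2): arr[0]=8 > arr[2]=6
(0, 3): arr[0]=8 > arr[3]=5
(1, 2): arr[1]=8 > arr[2]=6
(1, 3): arr[1]=8 > arr[3]=5
(2, 3): arr[2]=6 > arr[3]=5

Total inversions: 5

The array has 5 inversion(s): (0,2), (0,3), (1,2), (1,3), (2,3). Each pair (i,j) satisfies i < j and arr[i] > arr[j].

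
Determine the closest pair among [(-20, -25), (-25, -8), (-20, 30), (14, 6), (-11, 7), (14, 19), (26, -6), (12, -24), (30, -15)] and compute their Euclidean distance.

Computing all pairwise distances among 9 points:

d((-20, -25), (-25, -8)) = 17.72
d((-20, -25), (-20, 30)) = 55.0
d((-20, -25), (14, 6)) = 46.0109
d((-20, -25), (-11, 7)) = 33.2415
d((-20, -25), (14, 19)) = 55.6058
d((-20, -25), (26, -6)) = 49.7695
d((-20, -25), (12, -24)) = 32.0156
d((-20, -25), (30, -15)) = 50.9902
d((-25, -8), (-20, 30)) = 38.3275
d((-25, -8), (14, 6)) = 41.4367
d((-25, -8), (-11, 7)) = 20.5183
d((-25, -8), (14, 19)) = 47.4342
d((-25, -8), (26, -6)) = 51.0392
d((-25, -8), (12, -24)) = 40.3113
d((-25, -8), (30, -15)) = 55.4437
d((-20, 30), (14, 6)) = 41.6173
d((-20, 30), (-11, 7)) = 24.6982
d((-20, 30), (14, 19)) = 35.7351
d((-20, 30), (26, -6)) = 58.4123
d((-20, 30), (12, -24)) = 62.7694
d((-20, 30), (30, -15)) = 67.2681
d((14, 6), (-11, 7)) = 25.02
d((14, 6), (14, 19)) = 13.0
d((14, 6), (26, -6)) = 16.9706
d((14, 6), (12, -24)) = 30.0666
d((14, 6), (30, -15)) = 26.4008
d((-11, 7), (14, 19)) = 27.7308
d((-11, 7), (26, -6)) = 39.2173
d((-11, 7), (12, -24)) = 38.6005
d((-11, 7), (30, -15)) = 46.5296
d((14, 19), (26, -6)) = 27.7308
d((14, 19), (12, -24)) = 43.0465
d((14, 19), (30, -15)) = 37.5766
d((26, -6), (12, -24)) = 22.8035
d((26, -6), (30, -15)) = 9.8489 <-- minimum
d((12, -24), (30, -15)) = 20.1246

Closest pair: (26, -6) and (30, -15) with distance 9.8489

The closest pair is (26, -6) and (30, -15) with Euclidean distance 9.8489. For 9 points, brute-force pairwise comparison is shown above. For large n, the divide-and-conquer algorithm (sort by x, recurse on halves, check the dividing strip) achieves O(n log n).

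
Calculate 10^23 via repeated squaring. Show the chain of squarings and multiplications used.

Computing 10^23 by squaring (build up from 10^1; each line after the first costs one multiplication):

10^1 = 10
10^2 = (10^1)^2 = 10^2 = 100
10^4 = (10^2)^2 = 100^2 = 10000
10^5 = 10 * 10^4 = 10 * 10000 = 100000
10^10 = (10^5)^2 = 100000^2 = 10000000000
10^11 = 10 * 10^10 = 10 * 10000000000 = 100000000000
10^22 = (10^11)^2 = 100000000000^2 = 10000000000000000000000
10^23 = 10 * 10^22 = 10 * 10000000000000000000000 = 100000000000000000000000

Result: 100000000000000000000000
Multiplications needed: 7 (7 lines after 10^1)

10^23 = 100000000000000000000000. Using exponentiation by squaring, this requires 7 multiplications. The key idea: if the exponent is even, square the half-power; if odd, multiply by the base once.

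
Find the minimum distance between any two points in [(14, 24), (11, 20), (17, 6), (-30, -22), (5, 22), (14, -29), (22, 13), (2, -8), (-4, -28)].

Computing all pairwise distances among 9 points:

d((14, 24), (11, 20)) = 5.0 <-- minimum
d((14, 24), (17, 6)) = 18.2483
d((14, 24), (-30, -22)) = 63.6553
d((14, 24), (5, 22)) = 9.2195
d((14, 24), (14, -29)) = 53.0
d((14, 24), (22, 13)) = 13.6015
d((14, 24), (2, -8)) = 34.176
d((14, 24), (-4, -28)) = 55.0273
d((11, 20), (17, 6)) = 15.2315
d((11, 20), (-30, -22)) = 58.6941
d((11, 20), (5, 22)) = 6.3246
d((11, 20), (14, -29)) = 49.0918
d((11, 20), (22, 13)) = 13.0384
d((11, 20), (2, -8)) = 29.4109
d((11, 20), (-4, -28)) = 50.2892
d((17, 6), (-30, -22)) = 54.7083
d((17, 6), (5, 22)) = 20.0
d((17, 6), (14, -29)) = 35.1283
d((17, 6), (22, 13)) = 8.6023
d((17, 6), (2, -8)) = 20.5183
d((17, 6), (-4, -28)) = 39.9625
d((-30, -22), (5, 22)) = 56.2228
d((-30, -22), (14, -29)) = 44.5533
d((-30, -22), (22, 13)) = 62.6817
d((-30, -22), (2, -8)) = 34.9285
d((-30, -22), (-4, -28)) = 26.6833
d((5, 22), (14, -29)) = 51.788
d((5, 22), (22, 13)) = 19.2354
d((5, 22), (2, -8)) = 30.1496
d((5, 22), (-4, -28)) = 50.8035
d((14, -29), (22, 13)) = 42.7551
d((14, -29), (2, -8)) = 24.1868
d((14, -29), (-4, -28)) = 18.0278
d((22, 13), (2, -8)) = 29.0
d((22, 13), (-4, -28)) = 48.5489
d((2, -8), (-4, -28)) = 20.8806

Closest pair: (14, 24) and (11, 20) with distance 5.0

The closest pair is (14, 24) and (11, 20) with Euclidean distance 5.0. For 9 points, brute-force pairwise comparison is shown above. For large n, the divide-and-conquer algorithm (sort by x, recurse on halves, check the dividing strip) achieves O(n log n).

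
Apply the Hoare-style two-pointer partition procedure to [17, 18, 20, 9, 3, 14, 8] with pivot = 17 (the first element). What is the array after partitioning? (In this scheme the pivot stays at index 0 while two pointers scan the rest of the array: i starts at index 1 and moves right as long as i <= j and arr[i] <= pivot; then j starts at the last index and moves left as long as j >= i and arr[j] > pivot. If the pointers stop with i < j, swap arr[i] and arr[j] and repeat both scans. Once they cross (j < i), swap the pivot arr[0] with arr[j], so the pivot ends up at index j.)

Hoare-style two-pointer partition with pivot = 17:

Initial array: [17, 18, 20, 9, 3, 14, 8]

Pointers start at i = 1, j = 6.
i stops at index 1 (arr[1]=18 > 17), j stops at index 6 (arr[6]=8 <= 17): swap arr[1] and arr[6], array becomes [17, 8, 20, 9, 3, 14, 18]
i stops at index 2 (arr[2]=20 > 17), j stops at index 5 (arr[5]=14 <= 17): swap arr[2] and arr[5], array becomes [17, 8, 14, 9, 3, 20, 18]
i ends at 5, j ends at 4: the pointers have crossed (j < i), so scanning stops.

Swap pivot arr[0] with arr[4] to place pivot at position 4: [3, 8, 14, 9, 17, 20, 18]
Pivot position: 4

After partitioning with pivot 17, the array becomes [3, 8, 14, 9, 17, 20, 18]. The pivot is placed at index 4. All elements to the left of the pivot are <= 17, and all elements to the right are > 17.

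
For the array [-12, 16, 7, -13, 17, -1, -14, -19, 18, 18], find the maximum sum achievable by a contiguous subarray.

Using Kadane's algorithm on [-12, 16, 7, -13, 17, -1, -14, -19, 18, 18]:

Scanning through the array:
Position 1 (value 16): max_ending_here = 16, max_so_far = 16
Position 2 (value 7): max_ending_here = 23, max_so_far = 23
Position 3 (value -13): max_ending_here = 10, max_so_far = 23
Position 4 (value 17): max_ending_here = 27, max_so_far = 27
Position 5 (value -1): max_ending_here = 26, max_so_far = 27
Position 6 (value -14): max_ending_here = 12, max_so_far = 27
Position 7 (value -19): max_ending_here = -7, max_so_far = 27
Position 8 (value 18): max_ending_here = 18, max_so_far = 27
Position 9 (value 18): max_ending_here = 36, max_so_far = 36

Maximum subarray: [18, 18]
Maximum sum: 36

The maximum subarray is [18, 18] with sum 36. This subarray runs from index 8 to index 9.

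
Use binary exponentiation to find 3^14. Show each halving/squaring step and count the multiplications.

Computing 3^14 by squaring (build up from 3^1; each line after the first costs one multiplication):

3^1 = 3
3^2 = (3^1)^2 = 3^2 = 9
3^3 = 3 * 3^2 = 3 * 9 = 27
3^6 = (3^3)^2 = 27^2 = 729
3^7 = 3 * 3^6 = 3 * 729 = 2187
3^14 = (3^7)^2 = 2187^2 = 4782969

Result: 4782969
Multiplications needed: 5 (5 lines after 3^1)

3^14 = 4782969. Using exponentiation by squaring, this requires 5 multiplications. The key idea: if the exponent is even, square the half-power; if odd, multiply by the base once.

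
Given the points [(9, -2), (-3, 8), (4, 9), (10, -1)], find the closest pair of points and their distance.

Computing all pairwise distances among 4 points:

d((9, -2), (-3, 8)) = 15.6205
d((9, -2), (4, 9)) = 12.083
d((9, -2), (10, -1)) = 1.4142 <-- minimum
d((-3, 8), (4, 9)) = 7.0711
d((-3, 8), (10, -1)) = 15.8114
d((4, 9), (10, -1)) = 11.6619

Closest pair: (9, -2) and (10, -1) with distance 1.4142

The closest pair is (9, -2) and (10, -1) with Euclidean distance 1.4142. For 4 points, brute-force pairwise comparison is shown above. For large n, the divide-and-conquer algorithm (sort by x, recurse on halves, check the dividing strip) achieves O(n log n).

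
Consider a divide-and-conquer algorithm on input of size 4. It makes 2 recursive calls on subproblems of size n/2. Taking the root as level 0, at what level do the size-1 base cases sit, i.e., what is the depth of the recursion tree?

For divide and conquer with division factor 2:

Problem sizes at each level:
Level 0: 4
Level 1: 2
Level 2: 1

The root is level 0 and the size-1 base case is level 2 (the tree spans levels 0 through 2, i.e. 3 levels counting the root), so the depth is the number of divisions: log_2(4) = 2

The recursion tree depth is log_2(4) = 2. At each level, the problem size is divided by 2, so it takes 2 divisions to reduce to a base case of size 1. The algorithm makes 2 recursive calls at each level.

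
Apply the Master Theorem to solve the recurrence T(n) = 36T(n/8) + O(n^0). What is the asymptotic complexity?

Master Theorem for T(n) = 36T(n/8) + O(n^0):

a = 36, b = 8, c = 0
log_b(a) = log_8(36) = 1.7233

Case 1: c = 0 < log_8(36) = 1.7233
T(n) = O(n^(log_8 36))

For T(n) = 36T(n/8) + O(n^0): log_8(36) = 1.7233. This is Case 1 of the Master Theorem (c < log_b(a), work dominated by leaves), giving O(n^(log_8 36)).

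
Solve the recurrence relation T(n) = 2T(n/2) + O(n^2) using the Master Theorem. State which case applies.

Master Theorem for T(n) = 2T(n/2) + O(n^2):

a = 2, b = 2, c = 2
log_b(a) = log_2(2) = 1.0000

Case 3: c = 2 > log_2(2) = 1.0000
T(n) = O(n^2) = O(n^2)

For T(n) = 2T(n/2) + O(n^2): log_2(2) = 1.0000. This is Case 3 of the Master Theorem (c > log_b(a), work dominated by root), giving O(n^2).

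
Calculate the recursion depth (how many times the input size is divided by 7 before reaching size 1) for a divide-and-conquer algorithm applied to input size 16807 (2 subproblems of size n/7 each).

For divide and conquer with division factor 7:

Problem sizes at each level:
Level 0: 16807
Level 1: 2401
Level 2: 343
Level 3: 49
Level 4: 7
Level 5: 1

The root is level 0 and the size-1 base case is level 5 (the tree spans levels 0 through 5, i.e. 6 levels counting the root), so the depth is the number of divisions: log_7(16807) = 5

The recursion tree depth is log_7(16807) = 5. At each level, the problem size is divided by 7, so it takes 5 divisions to reduce to a base case of size 1. The algorithm makes 2 recursive calls at each level.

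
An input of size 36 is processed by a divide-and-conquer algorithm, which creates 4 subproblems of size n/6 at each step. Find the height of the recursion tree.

For divide and conquer with division factor 6:

Problem sizes at each level:
Level 0: 36
Level 1: 6
Level 2: 1

The root is level 0 and the size-1 base case is level 2 (the tree spans levels 0 through 2, i.e. 3 levels counting the root), so the depth is the number of divisions: log_6(36) = 2

The recursion tree depth is log_6(36) = 2. At each level, the problem size is divided by 6, so it takes 2 divisions to reduce to a base case of size 1. The algorithm makes 4 recursive calls at each level.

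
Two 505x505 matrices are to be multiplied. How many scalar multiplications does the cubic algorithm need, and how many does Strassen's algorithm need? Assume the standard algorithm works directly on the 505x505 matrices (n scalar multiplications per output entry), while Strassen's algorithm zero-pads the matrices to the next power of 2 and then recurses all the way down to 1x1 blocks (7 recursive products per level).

Matrix multiplication for 505x505 matrices:

Strassen's algorithm requires power-of-2 dimensions. Pad 505x505 to 512x512 (next power of 2).

Standard algorithm: 505^3 = 128787625 multiplications
Strassen's algorithm: 7^(log2(512)) = 7^9 = 40353607 multiplications
Savings: 128787625 - 40353607 = 88434018 multiplications

Standard: 128787625 multiplications (505^3). Strassen: 40353607 multiplications (7^9, after padding to 512x512). Strassen reduces 8 recursive multiplications to 7 at each level.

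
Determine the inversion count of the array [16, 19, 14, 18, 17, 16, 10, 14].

Finding inversions in [16, 19, 14, 18, 17, 16, 10, 14]:

(0, 2): arr[0]=16 > arr[2]=14
(0, 6): arr[0]=16 > arr[6]=10
(0, 7): arr[0]=16 > arr[7]=14
(1, 2): arr[1]=19 > arr[2]=14
(1, 3): arr[1]=19 > arr[3]=18
(1, 4): arr[1]=19 > arr[4]=17
(1, 5): arr[1]=19 > arr[5]=16
(1, 6): arr[1]=19 > arr[6]=10
(1, 7): arr[1]=19 > arr[7]=14
(2, 6): arr[2]=14 > arr[6]=10
(3, 4): arr[3]=18 > arr[4]=17
(3, 5): arr[3]=18 > arr[5]=16
(3, 6): arr[3]=18 > arr[6]=10
(3, 7): arr[3]=18 > arr[7]=14
(4, 5): arr[4]=17 > arr[5]=16
(4, 6): arr[4]=17 > arr[6]=10
(4, 7): arr[4]=17 > arr[7]=14
(5, 6): arr[5]=16 > arr[6]=10
(5, 7): arr[5]=16 > arr[7]=14

Total inversions: 19

The array has 19 inversion(s): (0,2), (0,6), (0,7), (1,2), (1,3), (1,4), (1,5), (1,6), (1,7), (2,6), (3,4), (3,5), (3,6), (3,7), (4,5), (4,6), (4,7), (5,6), (5,7). Each pair (i,j) satisfies i < j and arr[i] > arr[j].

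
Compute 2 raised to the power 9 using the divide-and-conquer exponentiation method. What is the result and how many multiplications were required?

Computing 2^9 by squaring (build up from 2^1; each line after the first costs one multiplication):

2^1 = 2
2^2 = (2^1)^2 = 2^2 = 4
2^4 = (2^2)^2 = 4^2 = 16
2^8 = (2^4)^2 = 16^2 = 256
2^9 = 2 * 2^8 = 2 * 256 = 512

Result: 512
Multiplications needed: 4 (4 lines after 2^1)

2^9 = 512. Using exponentiation by squaring, this requires 4 multiplications. The key idea: if the exponent is even, square the half-power; if odd, multiply by the base once.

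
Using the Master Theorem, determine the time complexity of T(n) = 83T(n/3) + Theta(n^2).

Master Theorem for T(n) = 83T(n/3) + O(n^2):

a = 83, b = 3, c = 2
log_b(a) = log_3(83) = 4.0222

Case 1: c = 2 < log_3(83) = 4.0222
T(n) = O(n^(log_3 83))

For T(n) = 83T(n/3) + O(n^2): log_3(83) = 4.0222. This is Case 1 of the Master Theorem (c < log_b(a), work dominated by leaves), giving O(n^(log_3 83)).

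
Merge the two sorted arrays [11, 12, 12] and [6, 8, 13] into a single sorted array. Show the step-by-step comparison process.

Merging process:

Compare 11 vs 6: take 6 from right. Merged: [6]
Compare 11 vs 8: take 8 from right. Merged: [6, 8]
Compare 11 vs 13: take 11 from left. Merged: [6, 8, 11]
Compare 12 vs 13: take 12 from left. Merged: [6, 8, 11, 12]
Compare 12 vs 13: take 12 from left. Merged: [6, 8, 11, 12, 12]
Append remaining from right: [13]. Merged: [6, 8, 11, 12, 12, 13]

Final merged array: [6, 8, 11, 12, 12, 13]
Total comparisons: 5

The merged array is [6, 8, 11, 12, 12, 13], requiring 5 comparisons. The merge step runs in O(n) time where n is the total number of elements.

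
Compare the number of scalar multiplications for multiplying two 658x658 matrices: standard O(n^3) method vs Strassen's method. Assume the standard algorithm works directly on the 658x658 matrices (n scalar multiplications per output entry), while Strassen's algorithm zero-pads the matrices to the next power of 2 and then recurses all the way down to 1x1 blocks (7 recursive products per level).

Matrix multiplication for 658x658 matrices:

Strassen's algorithm requires power-of-2 dimensions. Pad 658x658 to 1024x1024 (next power of 2).

Standard algorithm: 658^3 = 284890312 multiplications
Strassen's algorithm: 7^(log2(1024)) = 7^10 = 282475249 multiplications
Savings: 284890312 - 282475249 = 2415063 multiplications

Standard: 284890312 multiplications (658^3). Strassen: 282475249 multiplications (7^10, after padding to 1024x1024). Strassen reduces 8 recursive multiplications to 7 at each level.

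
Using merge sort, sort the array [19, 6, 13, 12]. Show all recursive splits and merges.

Merge sort trace:

Split: [19, 6, 13, 12] -> [19, 6] and [13, 12]
  Split: [19, 6] -> [19] and [6]
  Merge: [19] + [6] -> [6, 19]
  Split: [13, 12] -> [13] and [12]
  Merge: [13] + [12] -> [12, 13]
Merge: [6, 19] + [12, 13] -> [6, 12, 13, 19]

Final sorted array: [6, 12, 13, 19]

The merge sort proceeds by recursively splitting the array and merging sorted halves.
After all merges, the sorted array is [6, 12, 13, 19].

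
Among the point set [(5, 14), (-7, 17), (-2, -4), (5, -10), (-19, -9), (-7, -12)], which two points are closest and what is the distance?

Computing all pairwise distances among 6 points:

d((5, 14), (-7, 17)) = 12.3693
d((5, 14), (-2, -4)) = 19.3132
d((5, 14), (5, -10)) = 24.0
d((5, 14), (-19, -9)) = 33.2415
d((5, 14), (-7, -12)) = 28.6356
d((-7, 17), (-2, -4)) = 21.587
d((-7, 17), (5, -10)) = 29.5466
d((-7, 17), (-19, -9)) = 28.6356
d((-7, 17), (-7, -12)) = 29.0
d((-2, -4), (5, -10)) = 9.2195 <-- minimum
d((-2, -4), (-19, -9)) = 17.72
d((-2, -4), (-7, -12)) = 9.434
d((5, -10), (-19, -9)) = 24.0208
d((5, -10), (-7, -12)) = 12.1655
d((-19, -9), (-7, -12)) = 12.3693

Closest pair: (-2, -4) and (5, -10) with distance 9.2195

The closest pair is (-2, -4) and (5, -10) with Euclidean distance 9.2195. For 6 points, brute-force pairwise comparison is shown above. For large n, the divide-and-conquer algorithm (sort by x, recurse on halves, check the dividing strip) achieves O(n log n).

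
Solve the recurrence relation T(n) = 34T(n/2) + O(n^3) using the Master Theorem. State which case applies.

Master Theorem for T(n) = 34T(n/2) + O(n^3):

a = 34, b = 2, c = 3
log_b(a) = log_2(34) = 5.0875

Case 1: c = 3 < log_2(34) = 5.0875
T(n) = O(n^(log_2 34))

For T(n) = 34T(n/2) + O(n^3): log_2(34) = 5.0875. This is Case 1 of the Master Theorem (c < log_b(a), work dominated by leaves), giving O(n^(log_2 34)).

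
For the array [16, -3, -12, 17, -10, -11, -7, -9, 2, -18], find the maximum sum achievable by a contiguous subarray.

Using Kadane's algorithm on [16, -3, -12, 17, -10, -11, -7, -9, 2, -18]:

Scanning through the array:
Position 1 (value -3): max_ending_here = 13, max_so_far = 16
Position 2 (value -12): max_ending_here = 1, max_so_far = 16
Position 3 (value 17): max_ending_here = 18, max_so_far = 18
Position 4 (value -10): max_ending_here = 8, max_so_far = 18
Position 5 (value -11): max_ending_here = -3, max_so_far = 18
Position 6 (value -7): max_ending_here = -7, max_so_far = 18
Position 7 (value -9): max_ending_here = -9, max_so_far = 18
Position 8 (value 2): max_ending_here = 2, max_so_far = 18
Position 9 (value -18): max_ending_here = -16, max_so_far = 18

Maximum subarray: [16, -3, -12, 17]
Maximum sum: 18

The maximum subarray is [16, -3, -12, 17] with sum 18. This subarray runs from index 0 to index 3.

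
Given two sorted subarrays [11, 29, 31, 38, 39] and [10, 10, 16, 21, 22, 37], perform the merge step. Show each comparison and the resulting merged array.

Merging process:

Compare 11 vs 10: take 10 from right. Merged: [10]
Compare 11 vs 10: take 10 from right. Merged: [10, 10]
Compare 11 vs 16: take 11 from left. Merged: [10, 10, 11]
Compare 29 vs 16: take 16 from right. Merged: [10, 10, 11, 16]
Compare 29 vs 21: take 21 from right. Merged: [10, 10, 11, 16, 21]
Compare 29 vs 22: take 22 from right. Merged: [10, 10, 11, 16, 21, 22]
Compare 29 vs 37: take 29 from left. Merged: [10, 10, 11, 16, 21, 22, 29]
Compare 31 vs 37: take 31 from left. Merged: [10, 10, 11, 16, 21, 22, 29, 31]
Compare 38 vs 37: take 37 from right. Merged: [10, 10, 11, 16, 21, 22, 29, 31, 37]
Append remaining from left: [38, 39]. Merged: [10, 10, 11, 16, 21, 22, 29, 31, 37, 38, 39]

Final merged array: [10, 10, 11, 16, 21, 22, 29, 31, 37, 38, 39]
Total comparisons: 9

The merged array is [10, 10, 11, 16, 21, 22, 29, 31, 37, 38, 39], requiring 9 comparisons. The merge step runs in O(n) time where n is the total number of elements.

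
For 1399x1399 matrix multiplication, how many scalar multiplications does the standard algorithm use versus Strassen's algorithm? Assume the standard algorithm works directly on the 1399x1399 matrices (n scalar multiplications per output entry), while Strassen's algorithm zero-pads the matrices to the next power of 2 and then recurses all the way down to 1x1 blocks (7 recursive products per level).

Matrix multiplication for 1399x1399 matrices:

Strassen's algorithm requires power-of-2 dimensions. Pad 1399x1399 to 2048x2048 (next power of 2).

Standard algorithm: 1399^3 = 2738124199 multiplications
Strassen's algorithm: 7^(log2(2048)) = 7^11 = 1977326743 multiplications
Savings: 2738124199 - 1977326743 = 760797456 multiplications

Standard: 2738124199 multiplications (1399^3). Strassen: 1977326743 multiplications (7^11, after padding to 2048x2048). Strassen reduces 8 recursive multiplications to 7 at each level.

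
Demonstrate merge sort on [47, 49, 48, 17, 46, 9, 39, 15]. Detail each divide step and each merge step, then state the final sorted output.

Merge sort trace:

Split: [47, 49, 48, 17, 46, 9, 39, 15] -> [47, 49, 48, 17] and [46, 9, 39, 15]
  Split: [47, 49, 48, 17] -> [47, 49] and [48, 17]
    Split: [47, 49] -> [47] and [49]
    Merge: [47] + [49] -> [47, 49]
    Split: [48, 17] -> [48] and [17]
    Merge: [48] + [17] -> [17, 48]
  Merge: [47, 49] + [17, 48] -> [17, 47, 48, 49]
  Split: [46, 9, 39, 15] -> [46, 9] and [39, 15]
    Split: [46, 9] -> [46] and [9]
    Merge: [46] + [9] -> [9, 46]
    Split: [39, 15] -> [39] and [15]
    Merge: [39] + [15] -> [15, 39]
  Merge: [9, 46] + [15, 39] -> [9, 15, 39, 46]
Merge: [17, 47, 48, 49] + [9, 15, 39, 46] -> [9, 15, 17, 39, 46, 47, 48, 49]

Final sorted array: [9, 15, 17, 39, 46, 47, 48, 49]

The merge sort proceeds by recursively splitting the array and merging sorted halves.
After all merges, the sorted array is [9, 15, 17, 39, 46, 47, 48, 49].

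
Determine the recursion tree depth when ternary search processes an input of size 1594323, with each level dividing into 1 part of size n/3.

For divide and conquer with division factor 3:

Problem sizes at each level:
Level 0: 1594323
Level 1: 531441
Level 2: 177147
Level 3: 59049
Level 4: 19683
Level 5: 6561
Level 6: 2187
Level 7: 729
Level 8: 243
Level 9: 81
Level 10: 27
Level 11: 9
Level 12: 3
Level 13: 1

The root is level 0 and the size-1 base case is level 13 (the tree spans levels 0 through 13, i.e. 14 levels counting the root), so the depth is the number of divisions: log_3(1594323) = 13

The recursion tree depth is log_3(1594323) = 13. At each level, the problem size is divided by 3, so it takes 13 divisions to reduce to a base case of size 1. The algorithm makes 1 recursive call at each level.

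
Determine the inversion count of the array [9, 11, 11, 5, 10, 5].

Finding inversions in [9, 11, 11, 5, 10, 5]:

(0, 3): arr[0]=9 > arr[3]=5
(0, 5): arr[0]=9 > arr[5]=5
(1, 3): arr[1]=11 > arr[3]=5
(1, 4): arr[1]=11 > arr[4]=10
(1, 5): arr[1]=11 > arr[5]=5
(2, 3): arr[2]=11 > arr[3]=5
(2, 4): arr[2]=11 > arr[4]=10
(2, 5): arr[2]=11 > arr[5]=5
(4, 5): arr[4]=10 > arr[5]=5

Total inversions: 9

The array has 9 inversion(s): (0,3), (0,5), (1,3), (1,4), (1,5), (2,3), (2,4), (2,5), (4,5). Each pair (i,j) satisfies i < j and arr[i] > arr[j].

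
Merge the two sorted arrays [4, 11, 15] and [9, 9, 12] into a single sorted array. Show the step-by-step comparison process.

Merging process:

Compare 4 vs 9: take 4 from left. Merged: [4]
Compare 11 vs 9: take 9 from right. Merged: [4, 9]
Compare 11 vs 9: take 9 from right. Merged: [4, 9, 9]
Compare 11 vs 12: take 11 from left. Merged: [4, 9, 9, 11]
Compare 15 vs 12: take 12 from right. Merged: [4, 9, 9, 11, 12]
Append remaining from left: [15]. Merged: [4, 9, 9, 11, 12, 15]

Final merged array: [4, 9, 9, 11, 12, 15]
Total comparisons: 5

The merged array is [4, 9, 9, 11, 12, 15], requiring 5 comparisons. The merge step runs in O(n) time where n is the total number of elements.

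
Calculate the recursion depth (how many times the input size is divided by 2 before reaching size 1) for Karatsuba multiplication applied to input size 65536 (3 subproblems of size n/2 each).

For divide and conquer with division factor 2:

Problem sizes at each level:
Level 0: 65536
Level 1: 32768
Level 2: 16384
Level 3: 8192
Level 4: 4096
Level 5: 2048
Level 6: 1024
Level 7: 512
Level 8: 256
Level 9: 128
Level 10: 64
Level 11: 32
Level 12: 16
Level 13: 8
Level 14: 4
Level 15: 2
Level 16: 1

The root is level 0 and the size-1 base case is level 16 (the tree spans levels 0 through 16, i.e. 17 levels counting the root), so the depth is the number of divisions: log_2(65536) = 16

The recursion tree depth is log_2(65536) = 16. At each level, the problem size is divided by 2, so it takes 16 divisions to reduce to a base case of size 1. The algorithm makes 3 recursive calls at each level.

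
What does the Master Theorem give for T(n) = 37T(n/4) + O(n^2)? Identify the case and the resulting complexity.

Master Theorem for T(n) = 37T(n/4) + O(n^2):

a = 37, b = 4, c = 2
log_b(a) = log_4(37) = 2.6047

Case 1: c = 2 < log_4(37) = 2.6047
T(n) = O(n^(log_4 37))

For T(n) = 37T(n/4) + O(n^2): log_4(37) = 2.6047. This is Case 1 of the Master Theorem (c < log_b(a), work dominated by leaves), giving O(n^(log_4 37)).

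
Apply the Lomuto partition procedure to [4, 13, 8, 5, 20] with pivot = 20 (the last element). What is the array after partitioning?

Lomuto partition with pivot = 20:

Initial array: [4, 13, 8, 5, 20]

arr[0]=4 <= 20: swap with position 0, array becomes [4, 13, 8, 5, 20]
arr[1]=13 <= 20: swap with position 1, array becomes [4, 13, 8, 5, 20]
arr[2]=8 <= 20: swap with position 2, array becomes [4, 13, 8, 5, 20]
arr[3]=5 <= 20: swap with position 3, array becomes [4, 13, 8, 5, 20]

Place pivot at position 4: [4, 13, 8, 5, 20]
Pivot position: 4

After partitioning with pivot 20, the array becomes [4, 13, 8, 5, 20]. The pivot is placed at index 4. All elements to the left of the pivot are <= 20, and all elements to the right are > 20.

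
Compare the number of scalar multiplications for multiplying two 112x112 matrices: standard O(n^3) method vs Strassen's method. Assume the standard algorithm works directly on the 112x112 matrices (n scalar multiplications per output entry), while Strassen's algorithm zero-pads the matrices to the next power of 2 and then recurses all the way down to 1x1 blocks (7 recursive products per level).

Matrix multiplication for 112x112 matrices:

Strassen's algorithm requires power-of-2 dimensions. Pad 112x112 to 128x128 (next power of 2).

Standard algorithm: 112^3 = 1404928 multiplications
Strassen's algorithm: 7^(log2(128)) = 7^7 = 823543 multiplications
Savings: 1404928 - 823543 = 581385 multiplications

Standard: 1404928 multiplications (112^3). Strassen: 823543 multiplications (7^7, after padding to 128x128). Strassen reduces 8 recursive multiplications to 7 at each level.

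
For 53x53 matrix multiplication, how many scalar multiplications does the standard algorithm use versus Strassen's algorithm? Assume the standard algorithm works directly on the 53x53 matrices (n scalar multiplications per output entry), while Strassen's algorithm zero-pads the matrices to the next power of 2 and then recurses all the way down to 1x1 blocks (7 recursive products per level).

Matrix multiplication for 53x53 matrices:

Strassen's algorithm requires power-of-2 dimensions. Pad 53x53 to 64x64 (next power of 2).

Standard algorithm: 53^3 = 148877 multiplications
Strassen's algorithm: 7^(log2(64)) = 7^6 = 117649 multiplications
Savings: 148877 - 117649 = 31228 multiplications

Standard: 148877 multiplications (53^3). Strassen: 117649 multiplications (7^6, after padding to 64x64). Strassen reduces 8 recursive multiplications to 7 at each level.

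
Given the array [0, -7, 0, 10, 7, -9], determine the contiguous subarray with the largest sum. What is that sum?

Using Kadane's algorithm on [0, -7, 0, 10, 7, -9]:

Scanning through the array:
Position 1 (value -7): max_ending_here = -7, max_so_far = 0
Position 2 (value 0): max_ending_here = 0, max_so_far = 0
Position 3 (value 10): max_ending_here = 10, max_so_far = 10
Position 4 (value 7): max_ending_here = 17, max_so_far = 17
Position 5 (value -9): max_ending_here = 8, max_so_far = 17

Maximum subarray: [0, 10, 7]
Maximum sum: 17

The maximum subarray is [0, 10, 7] with sum 17. This subarray runs from index 2 to index 4.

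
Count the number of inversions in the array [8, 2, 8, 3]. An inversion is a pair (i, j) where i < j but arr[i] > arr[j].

Finding inversions in [8, 2, 8, 3]:

(0, 1): arr[0]=8 > arr[1]=2
(0, 3): arr[0]=8 > arr[3]=3
(2, 3): arr[2]=8 > arr[3]=3

Total inversions: 3

The array has 3 inversion(s): (0,1), (0,3), (2,3). Each pair (i,j) satisfies i < j and arr[i] > arr[j].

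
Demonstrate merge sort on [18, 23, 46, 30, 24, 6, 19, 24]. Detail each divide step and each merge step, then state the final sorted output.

Merge sort trace:

Split: [18, 23, 46, 30, 24, 6, 19, 24] -> [18, 23, 46, 30] and [24, 6, 19, 24]
  Split: [18, 23, 46, 30] -> [18, 23] and [46, 30]
    Split: [18, 23] -> [18] and [23]
    Merge: [18] + [23] -> [18, 23]
    Split: [46, 30] -> [46] and [30]
    Merge: [46] + [30] -> [30, 46]
  Merge: [18, 23] + [30, 46] -> [18, 23, 30, 46]
  Split: [24, 6, 19, 24] -> [24, 6] and [19, 24]
    Split: [24, 6] -> [24] and [6]
    Merge: [24] + [6] -> [6, 24]
    Split: [19, 24] -> [19] and [24]
    Merge: [19] + [24] -> [19, 24]
  Merge: [6, 24] + [19, 24] -> [6, 19, 24, 24]
Merge: [18, 23, 30, 46] + [6, 19, 24, 24] -> [6, 18, 19, 23, 24, 24, 30, 46]

Final sorted array: [6, 18, 19, 23, 24, 24, 30, 46]

The merge sort proceeds by recursively splitting the array and merging sorted halves.
After all merges, the sorted array is [6, 18, 19, 23, 24, 24, 30, 46].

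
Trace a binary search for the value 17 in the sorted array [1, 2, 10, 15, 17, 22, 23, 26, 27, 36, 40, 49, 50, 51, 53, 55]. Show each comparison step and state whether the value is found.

Binary search for 17 in [1, 2, 10, 15, 17, 22, 23, 26, 27, 36, 40, 49, 50, 51, 53, 55]:

lo=0, hi=15, mid=7, arr[mid]=26 -> 26 > 17, search left half
lo=0, hi=6, mid=3, arr[mid]=15 -> 15 < 17, search right half
lo=4, hi=6, mid=5, arr[mid]=22 -> 22 > 17, search left half
lo=4, hi=4, mid=4, arr[mid]=17 -> Found target at index 4!

Binary search finds 17 at index 4 after 4 comparisons. The search repeatedly halves the search space by comparing with the middle element.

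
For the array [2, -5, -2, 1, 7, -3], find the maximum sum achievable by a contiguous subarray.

Using Kadane's algorithm on [2, -5, -2, 1, 7, -3]:

Scanning through the array:
Position 1 (value -5): max_ending_here = -3, max_so_far = 2
Position 2 (value -2): max_ending_here = -2, max_so_far = 2
Position 3 (value 1): max_ending_here = 1, max_so_far = 2
Position 4 (value 7): max_ending_here = 8, max_so_far = 8
Position 5 (value -3): max_ending_here = 5, max_so_far = 8

Maximum subarray: [1, 7]
Maximum sum: 8

The maximum subarray is [1, 7] with sum 8. This subarray runs from index 3 to index 4.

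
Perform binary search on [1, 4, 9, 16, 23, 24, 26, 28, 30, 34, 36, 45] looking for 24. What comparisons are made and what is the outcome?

Binary search for 24 in [1, 4, 9, 16, 23, 24, 26, 28, 30, 34, 36, 45]:

lo=0, hi=11, mid=5, arr[mid]=24 -> Found target at index 5!

Binary search finds 24 at index 5 after 1 comparisons. The search repeatedly halves the search space by comparing with the middle element.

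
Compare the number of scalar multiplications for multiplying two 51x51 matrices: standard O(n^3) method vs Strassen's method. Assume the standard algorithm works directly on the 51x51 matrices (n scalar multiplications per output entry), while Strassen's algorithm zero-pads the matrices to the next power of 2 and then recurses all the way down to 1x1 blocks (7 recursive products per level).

Matrix multiplication for 51x51 matrices:

Strassen's algorithm requires power-of-2 dimensions. Pad 51x51 to 64x64 (next power of 2).

Standard algorithm: 51^3 = 132651 multiplications
Strassen's algorithm: 7^(log2(64)) = 7^6 = 117649 multiplications
Savings: 132651 - 117649 = 15002 multiplications

Standard: 132651 multiplications (51^3). Strassen: 117649 multiplications (7^6, after padding to 64x64). Strassen reduces 8 recursive multiplications to 7 at each level.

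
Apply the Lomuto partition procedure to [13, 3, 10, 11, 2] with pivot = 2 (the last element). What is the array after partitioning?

Lomuto partition with pivot = 2:

Initial array: [13, 3, 10, 11, 2]

arr[0]=13 > 2: no swap
arr[1]=3 > 2: no swap
arr[2]=10 > 2: no swap
arr[3]=11 > 2: no swap

Place pivot at position 0: [2, 3, 10, 11, 13]
Pivot position: 0

After partitioning with pivot 2, the array becomes [2, 3, 10, 11, 13]. The pivot is placed at index 0. All elements to the left of the pivot are <= 2, and all elements to the right are > 2.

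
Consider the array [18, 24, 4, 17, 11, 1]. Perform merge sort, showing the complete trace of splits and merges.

Merge sort trace:

Split: [18, 24, 4, 17, 11, 1] -> [18, 24, 4] and [17, 11, 1]
  Split: [18, 24, 4] -> [18] and [24, 4]
    Split: [24, 4] -> [24] and [4]
    Merge: [24] + [4] -> [4, 24]
  Merge: [18] + [4, 24] -> [4, 18, 24]
  Split: [17, 11, 1] -> [17] and [11, 1]
    Split: [11, 1] -> [11] and [1]
    Merge: [11] + [1] -> [1, 11]
  Merge: [17] + [1, 11] -> [1, 11, 17]
Merge: [4, 18, 24] + [1, 11, 17] -> [1, 4, 11, 17, 18, 24]

Final sorted array: [1, 4, 11, 17, 18, 24]

The merge sort proceeds by recursively splitting the array and merging sorted halves.
After all merges, the sorted array is [1, 4, 11, 17, 18, 24].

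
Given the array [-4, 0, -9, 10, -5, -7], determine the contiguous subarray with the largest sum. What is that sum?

Using Kadane's algorithm on [-4, 0, -9, 10, -5, -7]:

Scanning through the array:
Position 1 (value 0): max_ending_here = 0, max_so_far = 0
Position 2 (value -9): max_ending_here = -9, max_so_far = 0
Position 3 (value 10): max_ending_here = 10, max_so_far = 10
Position 4 (value -5): max_ending_here = 5, max_so_far = 10
Position 5 (value -7): max_ending_here = -2, max_so_far = 10

Maximum subarray: [10]
Maximum sum: 10

The maximum subarray is [10] with sum 10. This subarray runs from index 3 to index 3.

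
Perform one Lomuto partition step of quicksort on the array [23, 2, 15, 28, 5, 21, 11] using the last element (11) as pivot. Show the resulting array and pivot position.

Lomuto partition with pivot = 11:

Initial array: [23, 2, 15, 28, 5, 21, 11]

arr[0]=23 > 11: no swap
arr[1]=2 <= 11: swap with position 0, array becomes [2, 23, 15, 28, 5, 21, 11]
arr[2]=15 > 11: no swap
arr[3]=28 > 11: no swap
arr[4]=5 <= 11: swap with position 1, array becomes [2, 5, 15, 28, 23, 21, 11]
arr[5]=21 > 11: no swap

Place pivot at position 2: [2, 5, 11, 28, 23, 21, 15]
Pivot position: 2

After partitioning with pivot 11, the array becomes [2, 5, 11, 28, 23, 21, 15]. The pivot is placed at index 2. All elements to the left of the pivot are <= 11, and all elements to the right are > 11.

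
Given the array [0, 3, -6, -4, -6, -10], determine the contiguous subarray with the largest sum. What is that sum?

Using Kadane's algorithm on [0, 3, -6, -4, -6, -10]:

Scanning through the array:
Position 1 (value 3): max_ending_here = 3, max_so_far = 3
Position 2 (value -6): max_ending_here = -3, max_so_far = 3
Position 3 (value -4): max_ending_here = -4, max_so_far = 3
Position 4 (value -6): max_ending_here = -6, max_so_far = 3
Position 5 (value -10): max_ending_here = -10, max_so_far = 3

Maximum subarray: [0, 3]
Maximum sum: 3

The maximum subarray is [0, 3] with sum 3. This subarray runs from index 0 to index 1.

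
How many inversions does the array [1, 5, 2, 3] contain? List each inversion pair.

Finding inversions in [1, 5, 2, 3]:

(1, 2): arr[1]=5 > arr[2]=2
(1, 3): arr[1]=5 > arr[3]=3

Total inversions: 2

The array has 2 inversion(s): (1,2), (1,3). Each pair (i,j) satisfies i < j and arr[i] > arr[j].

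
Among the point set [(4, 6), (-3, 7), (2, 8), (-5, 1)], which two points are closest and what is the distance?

Computing all pairwise distances among 4 points:

d((4, 6), (-3, 7)) = 7.0711
d((4, 6), (2, 8)) = 2.8284 <-- minimum
d((4, 6), (-5, 1)) = 10.2956
d((-3, 7), (2, 8)) = 5.099
d((-3, 7), (-5, 1)) = 6.3246
d((2, 8), (-5, 1)) = 9.8995

Closest pair: (4, 6) and (2, 8) with distance 2.8284

The closest pair is (4, 6) and (2, 8) with Euclidean distance 2.8284. For 4 points, brute-force pairwise comparison is shown above. For large n, the divide-and-conquer algorithm (sort by x, recurse on halves, check the dividing strip) achieves O(n log n).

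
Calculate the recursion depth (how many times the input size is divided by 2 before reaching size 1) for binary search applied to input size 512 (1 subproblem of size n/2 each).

For divide and conquer with division factor 2:

Problem sizes at each level:
Level 0: 512
Level 1: 256
Level 2: 128
Level 3: 64
Level 4: 32
Level 5: 16
Level 6: 8
Level 7: 4
Level 8: 2
Level 9: 1

The root is level 0 and the size-1 base case is level 9 (the tree spans levels 0 through 9, i.e. 10 levels counting the root), so the depth is the number of divisions: log_2(512) = 9

The recursion tree depth is log_2(512) = 9. At each level, the problem size is divided by 2, so it takes 9 divisions to reduce to a base case of size 1. The algorithm makes 1 recursive call at each level.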